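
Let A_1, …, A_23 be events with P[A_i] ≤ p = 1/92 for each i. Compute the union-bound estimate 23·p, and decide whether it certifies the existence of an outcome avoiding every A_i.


Union bound: P[∪_{i=1}^{23} A_i] ≤ Σ_i P[A_i] ≤ 23·p = 23·(1/92) = 1/4.
Numerically: 1/4 ≈ 0.2500000.
Is 1/4 < 1? YES.
Since P[∪ A_i] ≤ 1/4 < 1, the complement has P[∩ A_i^c] ≥ 1 − 1/4 = 3/4 > 0, so some outcome avoids every A_i.

23·p = 1/4 ≈ 0.2500000; existence CERTIFIED by the union bound.


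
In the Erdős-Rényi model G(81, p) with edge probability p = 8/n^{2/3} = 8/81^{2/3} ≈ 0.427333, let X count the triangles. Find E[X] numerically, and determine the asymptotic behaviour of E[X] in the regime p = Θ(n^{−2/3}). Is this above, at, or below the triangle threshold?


Number of potential triangles: C(81, 3) = 85320.
Each occurs with probability p³ ≈ (0.427333)³ ≈ 7.80368846e-02.
By linearity: E[X] = C(81, 3)·p³ ≈ 85320 · 7.80368846e-02 ≈ 6658.106996.
Since α = 2/3 < 1, p = c/n^{2/3} ≫ 1/n is above the triangle threshold p ~ 1/n. Asymptotically E[X] ~ (c³/6)·n^{3(1−α)} = (8³/6)·n^{1} → ∞; triangles are abundant w.h.p.

E[X] ≈ 6658.106996; in regime p = Θ(1/n^{2/3}) E[X] diverges (above the triangle threshold p ~ 1/n).


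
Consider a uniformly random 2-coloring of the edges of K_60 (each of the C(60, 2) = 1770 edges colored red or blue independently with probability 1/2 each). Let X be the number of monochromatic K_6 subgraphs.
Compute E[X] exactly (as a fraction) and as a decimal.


Let X = Σ_S X_S over the C(60, 6) = 50063860 subsets S of size 6, where X_S = 1 if the K_6 on S is monochromatic.
For a fixed S, the K_6 on S has C(6, 2) = 15 edges. P[all 15 edges red] = (1/2)^15, and likewise for blue, so P[monochromatic] = 2·(1/2)^15 = 2^{1 − 15} = 1/16384.
By linearity: E[X] = C(60, 6) · 2^{1 − 15} = 50063860 · 1/16384 = 12515965/4096.
Numerically: E[X] ≈ 3055.656.

E[X] = C(60,6)·2^(1−C(6,2)) = 12515965/4096 ≈ 3055.656.


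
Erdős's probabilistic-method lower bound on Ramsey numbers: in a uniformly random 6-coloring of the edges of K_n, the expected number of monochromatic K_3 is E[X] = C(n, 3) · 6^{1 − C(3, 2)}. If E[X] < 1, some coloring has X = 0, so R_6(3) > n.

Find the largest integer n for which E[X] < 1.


We need C(n, 3) · 6^{1 − 3} < 1, i.e. C(n, 3) < 6^{3 − 1} = 36.
Check values of n near the boundary:
  n = 3: C(3, 3) = 1; 1 < 36? YES
  n = 4: C(4, 3) = 4; 4 < 36? YES
  n = 5: C(5, 3) = 10; 10 < 36? YES
  n = 6: C(6, 3) = 20; 20 < 36? YES
  n = 7: C(7, 3) = 35; 35 < 36? YES
  n = 8: C(8, 3) = 56; 56 < 36? NO
  n = 9: C(9, 3) = 84; 84 < 36? NO
The largest n with C(n, 3) < 36 is n = 7 (where E[X] = 35/36 ≈ 0.97222). Hence R_6(3) > 7, i.e. R_6(3) ≥ 8.

Largest n = 7; hence R_6(3) > 7.


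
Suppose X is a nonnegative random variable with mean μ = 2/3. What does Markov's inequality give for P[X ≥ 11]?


μ = E[X] = 2/3, a = 11.
Markov: P[X ≥ 11] ≤ μ/a = (2/3)/11 = 2/33.
Numerically: ≈ 0.06061.
(Since a = 11 > μ = 0.66667, the bound 2/33 is < 1 and informative.)

P[X ≥ 11] ≤ 2/33 ≈ 0.06061.


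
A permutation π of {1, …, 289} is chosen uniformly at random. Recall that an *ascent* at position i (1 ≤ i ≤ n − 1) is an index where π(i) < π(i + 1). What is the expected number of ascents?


Write X = Σ X_I over i = 1, …, 288, with X_I the indicator of one ascent.
There are 288 indicators.
For each fixed i, the pair (π(i), π(i+1)) is a uniformly random ordered pair of distinct values from {1, …, 289}; by symmetry P[π(i) < π(i+1)] = 1/2.
By linearity: E[X] = 288 · (1/2) = (289 − 1) · (1/2) = 144 ≈ 144.0000.

E[X] = 144 = 144.0000.


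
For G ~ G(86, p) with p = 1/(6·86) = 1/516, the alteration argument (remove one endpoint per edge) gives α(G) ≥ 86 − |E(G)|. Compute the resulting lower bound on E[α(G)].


E[|E(G)|] = C(86, 2)·p = 3655 · (1/516) = 85/12.
E[α(G)] ≥ n − E[|E(G)|] = 86 − 85/12 = 947/12.
Numerically: ≈ 78.9167.
(This is only a lower bound; the true E[α(G)] may be larger.)

E[α(G)] ≥ 947/12 ≈ 78.9167.


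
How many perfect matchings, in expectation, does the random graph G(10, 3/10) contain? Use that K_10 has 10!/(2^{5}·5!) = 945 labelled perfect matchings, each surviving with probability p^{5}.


K_10 has 10!/(2^{5}·5!) = 945 labelled perfect matchings.
For each such perfect matching H, let X_H = 1 if all 5 edges of H are present in G. Then P[X_H = 1] = p^{5} = (3/10)^{5} = 243/100000.
By linearity of expectation: E[X] = Σ_H E[X_H] = 945 · p^{5} = 945 · 243/100000 = 45927/20000.
Numerically: E[X] ≈ 2.296.

E[X] = 945 · (3/10)^{5} = 45927/20000 ≈ 2.296.


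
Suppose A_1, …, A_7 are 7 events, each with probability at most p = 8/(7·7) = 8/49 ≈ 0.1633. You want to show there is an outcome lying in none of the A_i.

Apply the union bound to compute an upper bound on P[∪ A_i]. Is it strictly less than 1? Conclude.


Union bound: P[∪_{i=1}^{7} A_i] ≤ Σ_i P[A_i] ≤ 7·p = 7·(8/49) = 8/7.
Numerically: 8/7 ≈ 1.1429.
Is 8/7 < 1? NO.
Since the bound 8/7 is ≥ 1, the union bound is uninformative here; it does NOT by itself certify existence.

7·p = 8/7 ≈ 1.1429; existence NOT certified by the union bound.


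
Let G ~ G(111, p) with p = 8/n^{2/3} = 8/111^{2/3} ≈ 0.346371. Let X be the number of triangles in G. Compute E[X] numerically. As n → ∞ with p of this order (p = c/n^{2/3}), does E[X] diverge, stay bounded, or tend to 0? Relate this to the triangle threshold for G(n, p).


Number of potential triangles: C(111, 3) = 221815.
Each occurs with probability p³ ≈ (0.346371)³ ≈ 4.15550686e-02.
By linearity: E[X] = C(111, 3)·p³ ≈ 221815 · 4.15550686e-02 ≈ 9217.537538.
Since α = 2/3 < 1, p = c/n^{2/3} ≫ 1/n is above the triangle threshold p ~ 1/n. Asymptotically E[X] ~ (c³/6)·n^{3(1−α)} = (8³/6)·n^{1} → ∞; triangles are abundant w.h.p.

E[X] ≈ 9217.537538; in regime p = Θ(1/n^{2/3}) E[X] diverges (above the triangle threshold p ~ 1/n).


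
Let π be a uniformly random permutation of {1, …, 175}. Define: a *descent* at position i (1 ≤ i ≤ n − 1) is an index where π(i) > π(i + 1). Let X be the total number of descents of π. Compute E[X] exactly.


Write X = Σ X_I over i = 1, …, 174, with X_I the indicator of one descent.
There are 174 indicators.
For each fixed i, the pair (π(i), π(i+1)) is a uniformly random ordered pair of distinct values from {1, …, 175}; by symmetry P[π(i) > π(i+1)] = 1/2.
By linearity: E[X] = 174 · (1/2) = (175 − 1) · (1/2) = 87 ≈ 87.0000.

E[X] = 87 = 87.0000.


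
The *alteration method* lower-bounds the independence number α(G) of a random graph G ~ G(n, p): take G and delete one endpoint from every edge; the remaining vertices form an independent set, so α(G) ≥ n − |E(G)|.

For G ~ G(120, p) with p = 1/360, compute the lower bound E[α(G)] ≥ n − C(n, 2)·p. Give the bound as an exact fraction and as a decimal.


E[|E(G)|] = C(120, 2)·p = 7140 · (1/360) = 119/6.
E[α(G)] ≥ n − E[|E(G)|] = 120 − 119/6 = 601/6.
Numerically: ≈ 100.166667.
(This is only a lower bound; the true E[α(G)] may be larger.)

E[α(G)] ≥ 601/6 ≈ 100.166667.


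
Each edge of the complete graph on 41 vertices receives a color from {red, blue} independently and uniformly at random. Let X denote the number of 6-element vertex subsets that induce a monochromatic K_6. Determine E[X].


Let X = Σ_S X_S over the C(41, 6) = 4496388 subsets S of size 6, where X_S = 1 if the K_6 on S is monochromatic.
For a fixed S, the K_6 on S has C(6, 2) = 15 edges. P[all 15 edges red] = (1/2)^15, and likewise for blue, so P[monochromatic] = 2·(1/2)^15 = 2^{1 − 15} = 1/16384.
Summing: E[X] = C(41, 6) · 2^{1 − 15} = 4496388 · 1/16384 = 1124097/4096.
Numerically: E[X] ≈ 274.437744.

E[X] = C(41,6)·2^(1−C(6,2)) = 1124097/4096 ≈ 274.437744.


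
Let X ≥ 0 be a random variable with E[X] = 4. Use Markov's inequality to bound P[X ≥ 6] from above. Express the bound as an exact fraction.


μ = E[X] = 4, a = 6.
Markov: P[X ≥ 6] ≤ μ/a = (4)/6 = 2/3.
Numerically: ≈ 0.6667.
(Since a = 6 > μ = 4.0000, the bound 2/3 is < 1 and informative.)

P[X ≥ 6] ≤ 2/3 ≈ 0.6667.


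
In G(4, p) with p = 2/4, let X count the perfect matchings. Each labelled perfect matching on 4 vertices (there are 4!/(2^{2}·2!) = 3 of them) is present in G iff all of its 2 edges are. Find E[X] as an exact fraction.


K_4 has 4!/(2^{2}·2!) = 3 labelled perfect matchings.
For each such perfect matching H, let X_H = 1 if all 2 edges of H are present in G. Then P[X_H = 1] = p^{2} = (1/2)^{2} = 1/4.
By linearity of expectation: E[X] = Σ_H E[X_H] = 3 · p^{2} = 3 · 1/4 = 3/4.
Numerically: E[X] ≈ 0.75.

E[X] = 3 · (1/2)^{2} = 3/4 ≈ 0.75.


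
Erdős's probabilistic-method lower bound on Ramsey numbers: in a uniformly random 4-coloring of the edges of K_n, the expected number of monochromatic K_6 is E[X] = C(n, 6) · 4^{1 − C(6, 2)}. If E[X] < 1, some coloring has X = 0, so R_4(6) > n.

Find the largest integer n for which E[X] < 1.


We need C(n, 6) · 4^{1 − 15} < 1, i.e. C(n, 6) < 4^{15 − 1} = 268435456.
Check values of n near the boundary:
  n = 74: C(74, 6) = 185250786; 185250786 < 268435456? YES
  n = 75: C(75, 6) = 201359550; 201359550 < 268435456? YES
  n = 76: C(76, 6) = 218618940; 218618940 < 268435456? YES
  n = 77: C(77, 6) = 237093780; 237093780 < 268435456? YES
  n = 78: C(78, 6) = 256851595; 256851595 < 268435456? YES
  n = 79: C(79, 6) = 277962685; 277962685 < 268435456? NO
  n = 80: C(80, 6) = 300500200; 300500200 < 268435456? NO
The largest n with C(n, 6) < 268435456 is n = 78 (where E[X] = 256851595/268435456 ≈ 0.9568). Hence R_4(6) > 78, i.e. R_4(6) ≥ 79.

Largest n = 78; hence R_4(6) > 78.


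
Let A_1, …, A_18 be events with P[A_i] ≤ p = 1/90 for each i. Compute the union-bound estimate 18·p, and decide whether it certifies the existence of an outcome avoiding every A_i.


Union bound: P[∪_{i=1}^{18} A_i] ≤ Σ_i P[A_i] ≤ 18·p = 18·(1/90) = 1/5.
Numerically: 1/5 ≈ 0.20000.
Is 1/5 < 1? YES.
Since P[∪ A_i] ≤ 1/5 < 1, the complement has P[∩ A_i^c] ≥ 1 − 1/5 = 4/5 > 0, so some outcome avoids every A_i.

18·p = 1/5 ≈ 0.20000; existence CERTIFIED by the union bound.


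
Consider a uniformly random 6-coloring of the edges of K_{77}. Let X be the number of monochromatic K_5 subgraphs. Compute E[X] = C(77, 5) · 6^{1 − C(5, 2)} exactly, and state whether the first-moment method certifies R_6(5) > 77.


E[X] = C(77, 5) · 6^{1 − 10} = 19757815 · 6^{−9} = 19757815/10077696.
As a reduced fraction: E[X] = 19757815/10077696 ≈ 1.961.
Is E[X] < 1? NO.
Since E[X] ≥ 1, the first-moment bound is inconclusive at n = 77; it does NOT by itself certify R_6(5) > 77.

E[X] = 19757815/10077696 ≈ 1.961; E[X] ≥ 1; first-moment method inconclusive here.


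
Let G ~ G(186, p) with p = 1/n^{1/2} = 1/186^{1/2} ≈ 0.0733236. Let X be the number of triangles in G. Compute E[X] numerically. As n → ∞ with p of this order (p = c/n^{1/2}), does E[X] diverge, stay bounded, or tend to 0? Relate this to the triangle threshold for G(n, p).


Number of potential triangles: C(186, 3) = 1055240.
Each occurs with probability p³ ≈ (0.0733236)³ ≈ 3.94212675e-04.
By linearity: E[X] = C(186, 3)·p³ ≈ 1055240 · 3.94212675e-04 ≈ 415.988983.
Since α = 1/2 < 1, p = c/n^{1/2} ≫ 1/n is above the triangle threshold p ~ 1/n. Asymptotically E[X] ~ (c³/6)·n^{3(1−α)} = (1³/6)·n^{1.5} → ∞; triangles are abundant w.h.p.

E[X] ≈ 415.988983; in regime p = Θ(1/n^{1/2}) E[X] diverges (above the triangle threshold p ~ 1/n).


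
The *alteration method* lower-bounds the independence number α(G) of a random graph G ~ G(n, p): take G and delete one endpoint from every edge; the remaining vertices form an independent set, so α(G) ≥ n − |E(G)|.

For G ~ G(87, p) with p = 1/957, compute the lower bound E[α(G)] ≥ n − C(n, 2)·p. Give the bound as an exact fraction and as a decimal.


E[|E(G)|] = C(87, 2)·p = 3741 · (1/957) = 43/11.
E[α(G)] ≥ n − E[|E(G)|] = 87 − 43/11 = 914/11.
Numerically: ≈ 83.09091.
(This is only a lower bound; the true E[α(G)] may be larger.)

E[α(G)] ≥ 914/11 ≈ 83.09091.


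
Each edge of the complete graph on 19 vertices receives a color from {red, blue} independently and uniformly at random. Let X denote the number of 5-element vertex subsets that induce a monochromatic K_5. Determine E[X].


Let X = Σ_S X_S over the C(19, 5) = 11628 subsets S of size 5, where X_S = 1 if the K_5 on S is monochromatic.
For a fixed S, the K_5 on S has C(5, 2) = 10 edges. P[all 10 edges red] = (1/2)^10, and likewise for blue, so P[monochromatic] = 2·(1/2)^10 = 2^{1 − 10} = 1/512.
By linearity of expectation: E[X] = C(19, 5) · 2^{1 − 10} = 11628 · 1/512 = 2907/128.
Numerically: E[X] ≈ 22.71094.

E[X] = C(19,5)·2^(1−C(5,2)) = 2907/128 ≈ 22.71094.


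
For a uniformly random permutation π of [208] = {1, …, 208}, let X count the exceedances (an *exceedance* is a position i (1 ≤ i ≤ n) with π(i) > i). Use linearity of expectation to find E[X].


Write X = Σ_{i=1}^{208} X_i, where X_i = 1_{π(i) > i}.
For each fixed i, π(i) is uniform over {1, …, 208} (marginal of a uniform permutation), so P[π(i) > i] = (n − i)/n. Summing: Σ_{i=1}^{208} (n − i)/n = (0 + 1 + … + 207)/208 = 208(208 − 1)/(2·208) = (208 − 1)/2.
Hence E[X] = Σ_{i=1}^{208} (208 − i)/208 = 207/2 ≈ 103.50000.

E[X] = 207/2 = 103.50000.


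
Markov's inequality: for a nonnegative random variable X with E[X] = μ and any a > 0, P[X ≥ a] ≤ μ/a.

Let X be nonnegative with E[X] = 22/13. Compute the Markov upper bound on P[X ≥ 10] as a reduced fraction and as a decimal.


μ = E[X] = 22/13, a = 10.
Markov: P[X ≥ 10] ≤ μ/a = (22/13)/10 = 11/65.
Numerically: ≈ 0.169231.
(Since a = 10 > μ = 1.692308, the bound 11/65 is < 1 and informative.)

P[X ≥ 10] ≤ 11/65 ≈ 0.169231.


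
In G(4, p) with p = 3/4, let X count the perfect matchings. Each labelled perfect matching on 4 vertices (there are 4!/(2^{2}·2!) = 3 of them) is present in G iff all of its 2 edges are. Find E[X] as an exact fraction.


K_4 has 4!/(2^{2}·2!) = 3 labelled perfect matchings.
For each such perfect matching H, let X_H = 1 if all 2 edges of H are present in G. Then P[X_H = 1] = p^{2} = (3/4)^{2} = 9/16.
By linearity of expectation: E[X] = Σ_H E[X_H] = 3 · p^{2} = 3 · 9/16 = 27/16.
Numerically: E[X] ≈ 1.6875.

E[X] = 3 · (3/4)^{2} = 27/16 ≈ 1.6875.


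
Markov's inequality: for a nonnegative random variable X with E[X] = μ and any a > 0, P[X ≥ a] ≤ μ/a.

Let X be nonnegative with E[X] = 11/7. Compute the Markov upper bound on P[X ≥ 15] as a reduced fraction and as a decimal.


μ = E[X] = 11/7, a = 15.
Markov: P[X ≥ 15] ≤ μ/a = (11/7)/15 = 11/105.
Numerically: ≈ 0.1048.
(Since a = 15 > μ = 1.5714, the bound 11/105 is < 1 and informative.)

P[X ≥ 15] ≤ 11/105 ≈ 0.1048.


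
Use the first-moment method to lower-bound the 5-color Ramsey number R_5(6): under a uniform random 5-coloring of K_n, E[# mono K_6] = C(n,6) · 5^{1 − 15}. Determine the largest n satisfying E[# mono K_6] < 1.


We need C(n, 6) · 5^{1 − 15} < 1, i.e. C(n, 6) < 5^{15 − 1} = 6103515625.
Check values of n near the boundary:
  n = 124: C(124, 6) = 4465475476; 4465475476 < 6103515625? YES
  n = 125: C(125, 6) = 4690625500; 4690625500 < 6103515625? YES
  n = 126: C(126, 6) = 4925156775; 4925156775 < 6103515625? YES
  n = 127: C(127, 6) = 5169379425; 5169379425 < 6103515625? YES
  n = 128: C(128, 6) = 5423611200; 5423611200 < 6103515625? YES
  n = 129: C(129, 6) = 5688177600; 5688177600 < 6103515625? YES
  n = 130: C(130, 6) = 5963412000; 5963412000 < 6103515625? YES
  n = 131: C(131, 6) = 6249655776; 6249655776 < 6103515625? NO
  n = 132: C(132, 6) = 6547258432; 6547258432 < 6103515625? NO
  n = 133: C(133, 6) = 6856577728; 6856577728 < 6103515625? NO
The largest n with C(n, 6) < 6103515625 is n = 130 (where E[X] = 47707296/48828125 ≈ 0.9770). Hence R_5(6) > 130, i.e. R_5(6) ≥ 131.

Largest n = 130; hence R_5(6) > 130.


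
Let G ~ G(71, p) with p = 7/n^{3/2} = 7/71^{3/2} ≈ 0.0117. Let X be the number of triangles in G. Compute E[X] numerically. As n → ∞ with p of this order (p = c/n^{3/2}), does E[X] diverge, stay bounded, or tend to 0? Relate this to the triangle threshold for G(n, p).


Number of potential triangles: C(71, 3) = 57155.
Each occurs with probability p³ ≈ (0.0117)³ ≈ 1.60189e-06.
By linearity: E[X] = C(71, 3)·p³ ≈ 57155 · 1.60189e-06 ≈ 0.092.
Since α = 3/2 > 1, p = c/n^{3/2} = o(1/n) is below the triangle threshold p ~ 1/n. Asymptotically E[X] ~ (c³/6)·n^{3(1−α)} = (7³/6)·n^{-1.5} → 0, so by Markov's inequality G has no triangles w.h.p.

E[X] ≈ 0.092; in regime p = Θ(1/n^{3/2}) E[X] tends to 0 (below the triangle threshold p ~ 1/n).


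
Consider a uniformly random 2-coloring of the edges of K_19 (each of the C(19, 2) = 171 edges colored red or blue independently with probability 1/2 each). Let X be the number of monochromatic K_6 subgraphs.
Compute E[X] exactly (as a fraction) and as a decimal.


Let X = Σ_S X_S over the C(19, 6) = 27132 subsets S of size 6, where X_S = 1 if the K_6 on S is monochromatic.
For a fixed S, the K_6 on S has C(6, 2) = 15 edges. P[all 15 edges red] = (1/2)^15, and likewise for blue, so P[monochromatic] = 2·(1/2)^15 = 2^{1 − 15} = 1/16384.
By linearity of expectation: E[X] = C(19, 6) · 2^{1 − 15} = 27132 · 1/16384 = 6783/4096.
Numerically: E[X] ≈ 1.65601.

E[X] = C(19,6)·2^(1−C(6,2)) = 6783/4096 ≈ 1.65601.


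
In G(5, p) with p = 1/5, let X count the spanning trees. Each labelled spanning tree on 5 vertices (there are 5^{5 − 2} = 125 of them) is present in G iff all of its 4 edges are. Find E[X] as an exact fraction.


K_5 has 5^{5 − 2} = 125 labelled spanning trees.
For each such spanning tree H, let X_H = 1 if all 4 edges of H are present in G. Then P[X_H = 1] = p^{4} = (1/5)^{4} = 1/625.
By linearity: E[X] = Σ_H E[X_H] = 125 · p^{4} = 125 · 1/625 = 1/5.
Numerically: E[X] ≈ 0.2.

E[X] = 125 · (1/5)^{4} = 1/5 ≈ 0.2.


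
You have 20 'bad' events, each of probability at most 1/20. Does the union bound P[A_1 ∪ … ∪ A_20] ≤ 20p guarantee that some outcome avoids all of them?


Union bound: P[∪_{i=1}^{20} A_i] ≤ Σ_i P[A_i] ≤ 20·p = 20·(1/20) = 1.
Numerically: 1 ≈ 1.0000.
Is 1 < 1? NO.
Since the bound 1 is ≥ 1, the union bound is uninformative here; it does NOT by itself certify existence.

20·p = 1 ≈ 1.0000; existence NOT certified by the union bound.


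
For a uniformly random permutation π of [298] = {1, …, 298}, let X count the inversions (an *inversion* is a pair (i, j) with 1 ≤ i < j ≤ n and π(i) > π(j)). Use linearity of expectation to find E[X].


Write X = Σ X_I over the C(298, 2) = 44253 pairs i < j, with X_I the indicator of one inversion.
There are 44253 indicators.
For each fixed pair i < j, the values π(i) and π(j) are two distinct elements of {1, …, 298} in uniformly random order; by symmetry P[π(i) > π(j)] = 1/2.
By linearity: E[X] = 44253 · (1/2) = C(298, 2) · (1/2) = 44253/2 = 44253/2 ≈ 22126.500000.

E[X] = 44253/2 = 22126.500000.


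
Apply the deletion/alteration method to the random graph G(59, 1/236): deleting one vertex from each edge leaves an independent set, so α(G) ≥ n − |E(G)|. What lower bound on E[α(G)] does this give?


E[|E(G)|] = C(59, 2)·p = 1711 · (1/236) = 29/4.
E[α(G)] ≥ n − E[|E(G)|] = 59 − 29/4 = 207/4.
Numerically: ≈ 51.75000.
(This is only a lower bound; the true E[α(G)] may be larger.)

E[α(G)] ≥ 207/4 ≈ 51.75000.


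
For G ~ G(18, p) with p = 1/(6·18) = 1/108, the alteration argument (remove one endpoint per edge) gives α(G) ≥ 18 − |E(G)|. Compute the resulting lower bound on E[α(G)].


E[|E(G)|] = C(18, 2)·p = 153 · (1/108) = 17/12.
E[α(G)] ≥ n − E[|E(G)|] = 18 − 17/12 = 199/12.
Numerically: ≈ 16.583333.
(This is only a lower bound; the true E[α(G)] may be larger.)

E[α(G)] ≥ 199/12 ≈ 16.583333.


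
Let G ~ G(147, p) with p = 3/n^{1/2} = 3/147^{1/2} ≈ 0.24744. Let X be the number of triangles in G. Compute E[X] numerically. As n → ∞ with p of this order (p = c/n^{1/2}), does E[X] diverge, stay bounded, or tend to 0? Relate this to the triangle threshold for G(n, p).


Number of potential triangles: C(147, 3) = 518665.
Each occurs with probability p³ ≈ (0.24744)³ ≈ 1.5149132e-02.
By linearity: E[X] = C(147, 3)·p³ ≈ 518665 · 1.5149132e-02 ≈ 7857.32477.
Since α = 1/2 < 1, p = c/n^{1/2} ≫ 1/n is above the triangle threshold p ~ 1/n. Asymptotically E[X] ~ (c³/6)·n^{3(1−α)} = (3³/6)·n^{1.5} → ∞; triangles are abundant w.h.p.

E[X] ≈ 7857.32477; in regime p = Θ(1/n^{1/2}) E[X] diverges (above the triangle threshold p ~ 1/n).


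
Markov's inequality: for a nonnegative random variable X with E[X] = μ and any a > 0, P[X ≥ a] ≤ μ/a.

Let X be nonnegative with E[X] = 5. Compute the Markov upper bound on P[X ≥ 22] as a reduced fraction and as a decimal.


μ = E[X] = 5, a = 22.
Markov: P[X ≥ 22] ≤ μ/a = (5)/22 = 5/22.
Numerically: ≈ 0.2273.
(Since a = 22 > μ = 5.0000, the bound 5/22 is < 1 and informative.)

P[X ≥ 22] ≤ 5/22 ≈ 0.2273.


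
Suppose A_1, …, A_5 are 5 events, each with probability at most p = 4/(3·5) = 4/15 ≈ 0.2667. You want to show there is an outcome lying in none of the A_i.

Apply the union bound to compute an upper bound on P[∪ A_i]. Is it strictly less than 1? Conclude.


Union bound: P[∪_{i=1}^{5} A_i] ≤ Σ_i P[A_i] ≤ 5·p = 5·(4/15) = 4/3.
Numerically: 4/3 ≈ 1.3333.
Is 4/3 < 1? NO.
Since the bound 4/3 is ≥ 1, the union bound is uninformative here; it does NOT by itself certify existence.

5·p = 4/3 ≈ 1.3333; existence NOT certified by the union bound.


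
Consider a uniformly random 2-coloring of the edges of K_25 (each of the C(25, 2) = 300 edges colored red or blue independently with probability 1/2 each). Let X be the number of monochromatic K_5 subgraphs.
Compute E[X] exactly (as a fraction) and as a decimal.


Let X = Σ_S X_S over the C(25, 5) = 53130 subsets S of size 5, where X_S = 1 if the K_5 on S is monochromatic.
For a fixed S, the K_5 on S has C(5, 2) = 10 edges. P[all 10 edges red] = (1/2)^10, and likewise for blue, so P[monochromatic] = 2·(1/2)^10 = 2^{1 − 10} = 1/512.
By linearity of expectation: E[X] = C(25, 5) · 2^{1 − 10} = 53130 · 1/512 = 26565/256.
Numerically: E[X] ≈ 103.770.

E[X] = C(25,5)·2^(1−C(5,2)) = 26565/256 ≈ 103.770.


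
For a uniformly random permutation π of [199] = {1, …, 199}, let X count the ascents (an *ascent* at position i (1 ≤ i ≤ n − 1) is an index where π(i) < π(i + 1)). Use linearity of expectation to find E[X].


Write X = Σ X_I over i = 1, …, 198, with X_I the indicator of one ascent.
There are 198 indicators.
For each fixed i, the pair (π(i), π(i+1)) is a uniformly random ordered pair of distinct values from {1, …, 199}; by symmetry P[π(i) < π(i+1)] = 1/2.
By linearity: E[X] = 198 · (1/2) = (199 − 1) · (1/2) = 99 ≈ 99.00000.

E[X] = 99 = 99.00000.


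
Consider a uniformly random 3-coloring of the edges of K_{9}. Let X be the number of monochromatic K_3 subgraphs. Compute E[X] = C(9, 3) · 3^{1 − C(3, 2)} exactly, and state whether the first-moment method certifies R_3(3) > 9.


E[X] = C(9, 3) · 3^{1 − 3} = 84 · 3^{−2} = 84/9.
As a reduced fraction: E[X] = 28/3 ≈ 9.3333.
Is E[X] < 1? NO.
Since E[X] ≥ 1, the first-moment bound is inconclusive at n = 9; it does NOT by itself certify R_3(3) > 9.

E[X] = 28/3 ≈ 9.3333; E[X] ≥ 1; first-moment method inconclusive here.


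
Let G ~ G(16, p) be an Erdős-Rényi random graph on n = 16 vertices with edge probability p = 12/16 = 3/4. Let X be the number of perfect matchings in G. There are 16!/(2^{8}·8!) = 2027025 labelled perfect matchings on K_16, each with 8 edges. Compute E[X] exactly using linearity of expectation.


K_16 has 16!/(2^{8}·8!) = 2027025 labelled perfect matchings.
For each such perfect matching H, let X_H = 1 if all 8 edges of H are present in G. Then P[X_H = 1] = p^{8} = (3/4)^{8} = 6561/65536.
By linearity of expectation: E[X] = Σ_H E[X_H] = 2027025 · p^{8} = 2027025 · 6561/65536 = 13299311025/65536.
Numerically: E[X] ≈ 202931.

E[X] = 2027025 · (3/4)^{8} = 13299311025/65536 ≈ 202931.


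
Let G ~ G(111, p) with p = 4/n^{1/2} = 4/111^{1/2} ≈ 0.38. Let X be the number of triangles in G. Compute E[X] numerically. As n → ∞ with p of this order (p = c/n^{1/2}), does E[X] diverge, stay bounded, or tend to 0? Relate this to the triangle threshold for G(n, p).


Number of potential triangles: C(111, 3) = 221815.
Each occurs with probability p³ ≈ (0.38)³ ≈ 5.47262e-02.
By linearity: E[X] = C(111, 3)·p³ ≈ 221815 · 5.47262e-02 ≈ 12139.098.
Since α = 1/2 < 1, p = c/n^{1/2} ≫ 1/n is above the triangle threshold p ~ 1/n. Asymptotically E[X] ~ (c³/6)·n^{3(1−α)} = (4³/6)·n^{1.5} → ∞; triangles are abundant w.h.p.

E[X] ≈ 12139.098; in regime p = Θ(1/n^{1/2}) E[X] diverges (above the triangle threshold p ~ 1/n).


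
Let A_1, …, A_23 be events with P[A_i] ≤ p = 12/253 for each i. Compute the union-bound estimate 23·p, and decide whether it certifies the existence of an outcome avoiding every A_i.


Union bound: P[∪_{i=1}^{23} A_i] ≤ Σ_i P[A_i] ≤ 23·p = 23·(12/253) = 12/11.
Numerically: 12/11 ≈ 1.0909091.
Is 12/11 < 1? NO.
Since the bound 12/11 is ≥ 1, the union bound is uninformative here; it does NOT by itself certify existence.

23·p = 12/11 ≈ 1.0909091; existence NOT certified by the union bound.


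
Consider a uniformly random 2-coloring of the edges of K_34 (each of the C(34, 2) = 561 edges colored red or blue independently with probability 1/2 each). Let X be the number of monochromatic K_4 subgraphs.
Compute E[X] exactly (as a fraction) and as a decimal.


Let X = Σ_S X_S over the C(34, 4) = 46376 subsets S of size 4, where X_S = 1 if the K_4 on S is monochromatic.
For a fixed S, the K_4 on S has C(4, 2) = 6 edges. P[all 6 edges red] = (1/2)^6, and likewise for blue, so P[monochromatic] = 2·(1/2)^6 = 2^{1 − 6} = 1/32.
By linearity: E[X] = C(34, 4) · 2^{1 − 6} = 46376 · 1/32 = 5797/4.
Numerically: E[X] ≈ 1449.2500.

E[X] = C(34,4)·2^(1−C(4,2)) = 5797/4 ≈ 1449.2500.


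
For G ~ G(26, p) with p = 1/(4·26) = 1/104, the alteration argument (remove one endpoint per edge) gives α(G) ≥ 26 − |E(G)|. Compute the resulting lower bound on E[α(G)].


E[|E(G)|] = C(26, 2)·p = 325 · (1/104) = 25/8.
E[α(G)] ≥ n − E[|E(G)|] = 26 − 25/8 = 183/8.
Numerically: ≈ 22.875.
(This is only a lower bound; the true E[α(G)] may be larger.)

E[α(G)] ≥ 183/8 ≈ 22.875.


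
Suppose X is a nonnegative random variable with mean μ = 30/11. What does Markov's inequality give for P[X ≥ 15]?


μ = E[X] = 30/11, a = 15.
Markov: P[X ≥ 15] ≤ μ/a = (30/11)/15 = 2/11.
Numerically: ≈ 0.181818.
(Since a = 15 > μ = 2.727273, the bound 2/11 is < 1 and informative.)

P[X ≥ 15] ≤ 2/11 ≈ 0.181818.


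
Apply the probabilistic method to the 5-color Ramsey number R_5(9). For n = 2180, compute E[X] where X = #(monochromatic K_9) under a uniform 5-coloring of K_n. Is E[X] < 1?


E[X] = C(2180, 9) · 5^{1 − 36} = 3014145651459519573444800 · 5^{−35} = 3014145651459519573444800/2910383045673370361328125.
As a reduced fraction: E[X] = 120565826058380782937792/116415321826934814453125 ≈ 1.035653.
Is E[X] < 1? NO.
Since E[X] ≥ 1, the first-moment bound is inconclusive at n = 2180; it does NOT by itself certify R_5(9) > 2180.

E[X] = 120565826058380782937792/116415321826934814453125 ≈ 1.035653; E[X] ≥ 1; first-moment method inconclusive here.


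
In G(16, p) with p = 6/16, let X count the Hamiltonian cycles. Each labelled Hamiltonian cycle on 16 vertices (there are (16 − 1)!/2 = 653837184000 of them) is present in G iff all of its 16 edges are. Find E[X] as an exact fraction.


K_16 has (16 − 1)!/2 = 653837184000 labelled Hamiltonian cycles.
For each such Hamiltonian cycle H, let X_H = 1 if all 16 edges of H are present in G. Then P[X_H = 1] = p^{16} = (3/8)^{16} = 43046721/281474976710656.
By linearity: E[X] = Σ_H E[X_H] = 653837184000 · p^{16} = 653837184000 · 43046721/281474976710656 = 27485885585032875/274877906944.
Numerically: E[X] ≈ 9.999e+04.

E[X] = 653837184000 · (3/8)^{16} = 27485885585032875/274877906944 ≈ 9.999e+04.


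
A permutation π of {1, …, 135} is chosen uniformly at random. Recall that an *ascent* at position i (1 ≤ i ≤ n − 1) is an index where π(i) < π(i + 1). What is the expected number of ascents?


Write X = Σ X_I over i = 1, …, 134, with X_I the indicator of one ascent.
There are 134 indicators.
For each fixed i, the pair (π(i), π(i+1)) is a uniformly random ordered pair of distinct values from {1, …, 135}; by symmetry P[π(i) < π(i+1)] = 1/2.
By linearity: E[X] = 134 · (1/2) = (135 − 1) · (1/2) = 67 ≈ 67.00000.

E[X] = 67 = 67.00000.


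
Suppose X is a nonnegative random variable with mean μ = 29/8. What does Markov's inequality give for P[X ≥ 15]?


μ = E[X] = 29/8, a = 15.
Markov: P[X ≥ 15] ≤ μ/a = (29/8)/15 = 29/120.
Numerically: ≈ 0.24167.
(Since a = 15 > μ = 3.62500, the bound 29/120 is < 1 and informative.)

P[X ≥ 15] ≤ 29/120 ≈ 0.24167.


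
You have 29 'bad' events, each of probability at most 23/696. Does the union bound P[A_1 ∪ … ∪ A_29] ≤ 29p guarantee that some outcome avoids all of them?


Union bound: P[∪_{i=1}^{29} A_i] ≤ Σ_i P[A_i] ≤ 29·p = 29·(23/696) = 23/24.
Numerically: 23/24 ≈ 0.95833.
Is 23/24 < 1? YES.
Since P[∪ A_i] ≤ 23/24 < 1, the complement has P[∩ A_i^c] ≥ 1 − 23/24 = 1/24 > 0, so some outcome avoids every A_i.

29·p = 23/24 ≈ 0.95833; existence CERTIFIED by the union bound.


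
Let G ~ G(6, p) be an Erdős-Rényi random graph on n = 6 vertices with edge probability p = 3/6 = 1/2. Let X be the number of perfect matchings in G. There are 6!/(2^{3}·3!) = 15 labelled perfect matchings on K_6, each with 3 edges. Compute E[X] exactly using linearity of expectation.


K_6 has 6!/(2^{3}·3!) = 15 labelled perfect matchings.
For each such perfect matching H, let X_H = 1 if all 3 edges of H are present in G. Then P[X_H = 1] = p^{3} = (1/2)^{3} = 1/8.
By linearity: E[X] = Σ_H E[X_H] = 15 · p^{3} = 15 · 1/8 = 15/8.
Numerically: E[X] ≈ 1.875.

E[X] = 15 · (1/2)^{3} = 15/8 ≈ 1.875.


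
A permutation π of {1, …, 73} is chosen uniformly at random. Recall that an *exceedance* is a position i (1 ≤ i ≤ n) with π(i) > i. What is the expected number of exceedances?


Write X = Σ_{i=1}^{73} X_i, where X_i = 1_{π(i) > i}.
For each fixed i, π(i) is uniform over {1, …, 73} (marginal of a uniform permutation), so P[π(i) > i] = (n − i)/n. Summing: Σ_{i=1}^{73} (n − i)/n = (0 + 1 + … + 72)/73 = 73(73 − 1)/(2·73) = (73 − 1)/2.
Hence E[X] = Σ_{i=1}^{73} (73 − i)/73 = 36 ≈ 36.000.

E[X] = 36 = 36.000.


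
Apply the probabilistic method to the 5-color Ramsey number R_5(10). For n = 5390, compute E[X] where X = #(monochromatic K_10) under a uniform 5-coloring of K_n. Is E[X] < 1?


E[X] = C(5390, 10) · 5^{1 − 45} = 5655833965919099070255434039753 · 5^{−44} = 5655833965919099070255434039753/5684341886080801486968994140625.
As a reduced fraction: E[X] = 5655833965919099070255434039753/5684341886080801486968994140625 ≈ 0.9949848.
Is E[X] < 1? YES.
Since E[X] < 1, there exists a 5-coloring of K_{5390} with no monochromatic K_10; hence R_5(10) > 5390.

E[X] = 5655833965919099070255434039753/5684341886080801486968994140625 ≈ 0.9949848; E[X] < 1, so R_5(10) > 5390.


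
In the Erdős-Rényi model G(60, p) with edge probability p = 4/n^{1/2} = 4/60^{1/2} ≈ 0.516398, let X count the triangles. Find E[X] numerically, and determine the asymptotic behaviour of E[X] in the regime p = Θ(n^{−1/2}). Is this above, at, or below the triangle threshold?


Number of potential triangles: C(60, 3) = 34220.
Each occurs with probability p³ ≈ (0.516398)³ ≈ 1.37706075e-01.
By linearity: E[X] = C(60, 3)·p³ ≈ 34220 · 1.37706075e-01 ≈ 4712.301870.
Since α = 1/2 < 1, p = c/n^{1/2} ≫ 1/n is above the triangle threshold p ~ 1/n. Asymptotically E[X] ~ (c³/6)·n^{3(1−α)} = (4³/6)·n^{1.5} → ∞; triangles are abundant w.h.p.

E[X] ≈ 4712.301870; in regime p = Θ(1/n^{1/2}) E[X] diverges (above the triangle threshold p ~ 1/n).


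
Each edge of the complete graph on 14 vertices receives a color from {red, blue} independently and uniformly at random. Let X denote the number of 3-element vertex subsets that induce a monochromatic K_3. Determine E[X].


Let X = Σ_S X_S over the C(14, 3) = 364 subsets S of size 3, where X_S = 1 if the K_3 on S is monochromatic.
For a fixed S, the K_3 on S has C(3, 2) = 3 edges. P[all 3 edges red] = (1/2)^3, and likewise for blue, so P[monochromatic] = 2·(1/2)^3 = 2^{1 − 3} = 1/4.
Summing: E[X] = C(14, 3) · 2^{1 − 3} = 364 · 1/4 = 91.
Numerically: E[X] ≈ 91.0000.

E[X] = C(14,3)·2^(1−C(3,2)) = 91 ≈ 91.0000.


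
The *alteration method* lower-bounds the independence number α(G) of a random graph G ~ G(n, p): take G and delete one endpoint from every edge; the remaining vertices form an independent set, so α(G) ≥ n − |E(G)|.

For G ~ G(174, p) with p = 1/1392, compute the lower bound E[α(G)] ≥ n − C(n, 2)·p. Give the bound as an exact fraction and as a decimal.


E[|E(G)|] = C(174, 2)·p = 15051 · (1/1392) = 173/16.
E[α(G)] ≥ n − E[|E(G)|] = 174 − 173/16 = 2611/16.
Numerically: ≈ 163.18750.
(This is only a lower bound; the true E[α(G)] may be larger.)

E[α(G)] ≥ 2611/16 ≈ 163.18750.


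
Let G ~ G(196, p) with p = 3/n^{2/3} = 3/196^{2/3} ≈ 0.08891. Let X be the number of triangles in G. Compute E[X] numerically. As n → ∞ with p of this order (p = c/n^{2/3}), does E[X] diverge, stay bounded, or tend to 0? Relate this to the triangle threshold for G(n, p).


Number of potential triangles: C(196, 3) = 1235780.
Each occurs with probability p³ ≈ (0.08891)³ ≈ 7.028322e-04.
By linearity: E[X] = C(196, 3)·p³ ≈ 1235780 · 7.028322e-04 ≈ 868.5459.
Since α = 2/3 < 1, p = c/n^{2/3} ≫ 1/n is above the triangle threshold p ~ 1/n. Asymptotically E[X] ~ (c³/6)·n^{3(1−α)} = (3³/6)·n^{1} → ∞; triangles are abundant w.h.p.

E[X] ≈ 868.5459; in regime p = Θ(1/n^{2/3}) E[X] diverges (above the triangle threshold p ~ 1/n).


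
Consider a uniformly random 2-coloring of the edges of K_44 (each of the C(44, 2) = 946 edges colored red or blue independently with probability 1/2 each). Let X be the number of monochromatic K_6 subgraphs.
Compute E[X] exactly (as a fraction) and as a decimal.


Let X = Σ_S X_S over the C(44, 6) = 7059052 subsets S of size 6, where X_S = 1 if the K_6 on S is monochromatic.
For a fixed S, the K_6 on S has C(6, 2) = 15 edges. P[all 15 edges red] = (1/2)^15, and likewise for blue, so P[monochromatic] = 2·(1/2)^15 = 2^{1 − 15} = 1/16384.
Summing: E[X] = C(44, 6) · 2^{1 − 15} = 7059052 · 1/16384 = 1764763/4096.
Numerically: E[X] ≈ 430.8503.

E[X] = C(44,6)·2^(1−C(6,2)) = 1764763/4096 ≈ 430.8503.


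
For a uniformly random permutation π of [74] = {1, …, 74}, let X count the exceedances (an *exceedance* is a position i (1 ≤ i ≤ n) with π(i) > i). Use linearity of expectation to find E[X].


Write X = Σ_{i=1}^{74} X_i, where X_i = 1_{π(i) > i}.
For each fixed i, π(i) is uniform over {1, …, 74} (marginal of a uniform permutation), so P[π(i) > i] = (n − i)/n. Summing: Σ_{i=1}^{74} (n − i)/n = (0 + 1 + … + 73)/74 = 74(74 − 1)/(2·74) = (74 − 1)/2.
Hence E[X] = Σ_{i=1}^{74} (74 − i)/74 = 73/2 ≈ 36.50000.

E[X] = 73/2 = 36.50000.


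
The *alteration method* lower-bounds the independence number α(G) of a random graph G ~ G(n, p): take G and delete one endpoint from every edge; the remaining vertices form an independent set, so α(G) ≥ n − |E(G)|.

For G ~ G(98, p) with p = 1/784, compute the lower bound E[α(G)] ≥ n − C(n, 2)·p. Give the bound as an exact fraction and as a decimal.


E[|E(G)|] = C(98, 2)·p = 4753 · (1/784) = 97/16.
E[α(G)] ≥ n − E[|E(G)|] = 98 − 97/16 = 1471/16.
Numerically: ≈ 91.93750.
(This is only a lower bound; the true E[α(G)] may be larger.)

E[α(G)] ≥ 1471/16 ≈ 91.93750.


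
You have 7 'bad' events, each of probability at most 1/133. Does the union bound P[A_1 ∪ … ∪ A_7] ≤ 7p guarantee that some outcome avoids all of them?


Union bound: P[∪_{i=1}^{7} A_i] ≤ Σ_i P[A_i] ≤ 7·p = 7·(1/133) = 1/19.
Numerically: 1/19 ≈ 0.052632.
Is 1/19 < 1? YES.
Since P[∪ A_i] ≤ 1/19 < 1, the complement has P[∩ A_i^c] ≥ 1 − 1/19 = 18/19 > 0, so some outcome avoids every A_i.

7·p = 1/19 ≈ 0.052632; existence CERTIFIED by the union bound.


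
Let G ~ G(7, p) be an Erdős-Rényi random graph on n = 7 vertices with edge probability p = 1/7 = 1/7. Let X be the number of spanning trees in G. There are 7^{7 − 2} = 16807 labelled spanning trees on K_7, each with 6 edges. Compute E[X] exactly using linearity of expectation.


K_7 has 7^{7 − 2} = 16807 labelled spanning trees.
For each such spanning tree H, let X_H = 1 if all 6 edges of H are present in G. Then P[X_H = 1] = p^{6} = (1/7)^{6} = 1/117649.
Summing the indicators: E[X] = Σ_H E[X_H] = 16807 · p^{6} = 16807 · 1/117649 = 1/7.
Numerically: E[X] ≈ 0.143.

E[X] = 16807 · (1/7)^{6} = 1/7 ≈ 0.143.


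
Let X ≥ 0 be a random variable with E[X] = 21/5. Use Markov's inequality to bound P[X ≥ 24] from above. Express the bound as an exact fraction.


μ = E[X] = 21/5, a = 24.
Markov: P[X ≥ 24] ≤ μ/a = (21/5)/24 = 7/40.
Numerically: ≈ 0.175000.
(Since a = 24 > μ = 4.200000, the bound 7/40 is < 1 and informative.)

P[X ≥ 24] ≤ 7/40 ≈ 0.175000.


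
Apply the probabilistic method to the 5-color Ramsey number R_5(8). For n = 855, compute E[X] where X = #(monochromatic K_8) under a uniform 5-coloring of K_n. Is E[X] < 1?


E[X] = C(855, 8) · 5^{1 − 28} = 6854000254398702450 · 5^{−27} = 6854000254398702450/7450580596923828125.
As a reduced fraction: E[X] = 274160010175948098/298023223876953125 ≈ 0.91993.
Is E[X] < 1? YES.
Since E[X] < 1, there exists a 5-coloring of K_{855} with no monochromatic K_8; hence R_5(8) > 855.

E[X] = 274160010175948098/298023223876953125 ≈ 0.91993; E[X] < 1, so R_5(8) > 855.


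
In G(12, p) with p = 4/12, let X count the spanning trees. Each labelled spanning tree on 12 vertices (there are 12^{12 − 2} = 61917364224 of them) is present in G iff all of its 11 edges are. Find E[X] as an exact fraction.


K_12 has 12^{12 − 2} = 61917364224 labelled spanning trees.
For each such spanning tree H, let X_H = 1 if all 11 edges of H are present in G. Then P[X_H = 1] = p^{11} = (1/3)^{11} = 1/177147.
By linearity: E[X] = Σ_H E[X_H] = 61917364224 · p^{11} = 61917364224 · 1/177147 = 1048576/3.
Numerically: E[X] ≈ 3.5e+05.

E[X] = 61917364224 · (1/3)^{11} = 1048576/3 ≈ 3.5e+05.


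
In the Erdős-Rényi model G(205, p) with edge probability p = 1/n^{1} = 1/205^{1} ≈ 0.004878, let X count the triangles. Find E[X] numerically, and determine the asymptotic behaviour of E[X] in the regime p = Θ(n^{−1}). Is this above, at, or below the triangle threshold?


Number of potential triangles: C(205, 3) = 1414910.
Each occurs with probability p³ ≈ (0.004878)³ ≈ 1.1607493e-07.
By linearity: E[X] = C(205, 3)·p³ ≈ 1414910 · 1.1607493e-07 ≈ 0.16424.
Here α = 1, so p = 1/n is exactly at the triangle threshold p ~ 1/n. Asymptotically E[X] → c³/6 = 1³/6 = 1/6 ≈ 0.16667, a bounded constant. In this regime the triangle count is asymptotically Poisson(c³/6).

E[X] ≈ 0.16424; in regime p = Θ(1/n^{1}) E[X] stays bounded (at the triangle threshold p ~ 1/n).


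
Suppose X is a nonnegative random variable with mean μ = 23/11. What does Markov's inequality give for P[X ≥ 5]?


μ = E[X] = 23/11, a = 5.
Markov: P[X ≥ 5] ≤ μ/a = (23/11)/5 = 23/55.
Numerically: ≈ 0.418182.
(Since a = 5 > μ = 2.090909, the bound 23/55 is < 1 and informative.)

P[X ≥ 5] ≤ 23/55 ≈ 0.418182.
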